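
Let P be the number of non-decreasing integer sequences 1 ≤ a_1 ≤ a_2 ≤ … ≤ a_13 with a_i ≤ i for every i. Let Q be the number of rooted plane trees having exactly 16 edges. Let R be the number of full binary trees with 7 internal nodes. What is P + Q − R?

36100141

Such sub-staircase sequences of length n are counted by C_n; here n = 13. So P = C_13 = 742900.
Rooted ordered trees with n edges are counted by C_n; here n = 16. So Q = C_16 = 35357670.
The number of full binary trees on 7 internal nodes is the Catalan number C_7. So R = C_7 = 429.
P + Q − R = 742900 + 35357670 − 429 = 36100141.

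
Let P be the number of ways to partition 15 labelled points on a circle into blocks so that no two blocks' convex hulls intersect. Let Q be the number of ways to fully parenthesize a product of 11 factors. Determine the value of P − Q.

Non-crossing partitions of an n-element set are counted by C_n; here n = 15. So P = C_15 = 9694845.
Bracketing 11 factors into binary products is counted by C_{11−1} = C_10. So Q = C_10 = 16796.
P − Q = 9694845 − 16796 = 9678049.

9678049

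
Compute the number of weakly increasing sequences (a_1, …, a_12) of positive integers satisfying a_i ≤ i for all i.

208012

Weakly increasing sequences with a_i ≤ i biject with Dyck paths of semilength 12, so there are C_12.
C_12 = C(24,12)/13 = 2704156/13 = 208012.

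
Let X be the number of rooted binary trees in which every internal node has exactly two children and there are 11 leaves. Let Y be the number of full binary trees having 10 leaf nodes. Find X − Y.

Full binary trees with 11 leaves have 11−1 = 10 internal nodes, so there are C_10 of them. So X = C_10 = 16796.
Full binary trees with 10 leaves have 10−1 = 9 internal nodes, so there are C_9 of them. So Y = C_9 = 4862.
X − Y = 16796 − 4862 = 11934.

11934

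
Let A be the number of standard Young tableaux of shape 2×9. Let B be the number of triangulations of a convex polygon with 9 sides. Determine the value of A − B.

Standard Young tableaux of shape 2×n are counted by C_n; here n = 9. So A = C_9 = 4862.
A convex 9-gon is triangulated into 7 triangles, and the number of such triangulations is the Catalan number C_{9−2} = C_7. So B = C_7 = 429.
A − B = 4862 − 429 = 4433.

4433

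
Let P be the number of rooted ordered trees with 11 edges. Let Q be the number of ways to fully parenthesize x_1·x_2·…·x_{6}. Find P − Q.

Rooted ordered trees with n edges are counted by C_n; here n = 11. So P = C_11 = 58786.
Parenthesizations of m factors correspond to full binary trees with m leaves, counted by C_{m−1}; m = 6 gives C_5. So Q = C_5 = 42.
P − Q = 58786 − 42 = 58744.

58744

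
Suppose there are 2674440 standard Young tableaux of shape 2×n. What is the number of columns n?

Standard Young tableaux of shape 2×n are counted by C_n; 2674440 = C_14.

14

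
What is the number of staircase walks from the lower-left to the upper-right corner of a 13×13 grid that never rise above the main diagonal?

742900

Monotone paths in an n×n grid that stay weakly below the diagonal are counted by C_n; here n = 13.
C_13 = C(26,13)/14 = 10400600/14 = 742900.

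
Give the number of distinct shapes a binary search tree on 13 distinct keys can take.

There are C_n binary search tree shapes on n keys; with n = 13 that is C_13.
C_13 = C(26,13)/14 = 10400600/14 = 742900.

742900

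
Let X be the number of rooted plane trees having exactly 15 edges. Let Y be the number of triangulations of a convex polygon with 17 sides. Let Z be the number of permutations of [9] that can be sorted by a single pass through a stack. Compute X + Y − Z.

19384828

Rooted ordered trees with n edges are counted by C_n; here n = 15. So X = C_15 = 9694845.
A convex 17-gon is triangulated into 15 triangles, and the number of such triangulations is the Catalan number C_{17−2} = C_15. So Y = C_15 = 9694845.
Stack-sortable permutations are exactly the 231-avoiding ones, counted by C_n; here n = 9. So Z = C_9 = 4862.
X + Y − Z = 9694845 + 9694845 − 4862 = 19384828.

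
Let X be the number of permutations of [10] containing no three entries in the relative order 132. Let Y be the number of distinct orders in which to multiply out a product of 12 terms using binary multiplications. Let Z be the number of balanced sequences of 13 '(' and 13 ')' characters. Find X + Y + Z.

Permutations of [n] avoiding any single length-3 pattern are counted by C_n; here n = 10. So X = C_10 = 16796.
Parenthesizations of m factors correspond to full binary trees with m leaves, counted by C_{m−1}; m = 12 gives C_11. So Y = C_11 = 58786.
Balanced strings of n pairs of brackets are counted by C_n; here n = 13. So Z = C_13 = 742900.
X + Y + Z = 16796 + 58786 + 742900 = 818482.

818482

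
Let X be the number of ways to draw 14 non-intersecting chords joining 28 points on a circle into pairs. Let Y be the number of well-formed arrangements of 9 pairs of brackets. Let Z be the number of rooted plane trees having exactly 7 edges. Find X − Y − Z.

2669149

Pairing 28 circle points by 14 non-crossing chords gives C_14 matchings. So X = C_14 = 2674440.
A balanced arrangement of 9 bracket pairs is a Dyck word of semilength 9, so the count is C_9. So Y = C_9 = 4862.
A rooted plane tree with 7 edges has 8 nodes, and the count is C_7. So Z = C_7 = 429.
X − Y − Z = 2674440 − 4862 − 429 = 2669149.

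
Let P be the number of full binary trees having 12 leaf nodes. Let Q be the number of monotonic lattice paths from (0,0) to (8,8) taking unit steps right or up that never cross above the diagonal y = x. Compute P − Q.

A full binary tree with L leaves has L−1 internal nodes and is counted by C_{L−1}; L = 12 gives C_11. So P = C_11 = 58786.
Monotone paths in an n×n grid that stay weakly below the diagonal are counted by C_n; here n = 8. So Q = C_8 = 1430.
P − Q = 58786 − 1430 = 57356.

57356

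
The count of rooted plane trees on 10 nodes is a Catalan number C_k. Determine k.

9

Rooted ordered (plane) trees on m nodes have m−1 edges and are counted by C_{m−1}; m = 10 gives C_9.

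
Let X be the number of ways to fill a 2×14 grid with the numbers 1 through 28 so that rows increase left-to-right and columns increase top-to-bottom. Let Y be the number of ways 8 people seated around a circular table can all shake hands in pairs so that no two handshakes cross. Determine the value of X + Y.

Standard Young tableaux of shape 2×n are counted by C_n; here n = 14. So X = C_14 = 2674440.
Non-crossing handshake pairings of 2n people are counted by C_n; 8 people gives n = 4. So Y = C_4 = 14.
X + Y = 2674440 + 14 = 2674454.

2674454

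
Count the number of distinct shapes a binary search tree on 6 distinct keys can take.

132

There are C_n binary search tree shapes on n keys; with n = 6 that is C_6.
C_6 = 132.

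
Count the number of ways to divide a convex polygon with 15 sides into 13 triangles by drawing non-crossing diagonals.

The number of triangulations of a 15-gon is the Catalan number C_13 (index = sides − 2).
C_13 = C(26,13)/14 = 10400600/14 = 742900.

742900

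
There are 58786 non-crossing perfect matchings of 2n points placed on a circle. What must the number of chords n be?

Non-crossing pairings of 2n points on a circle are counted by C_n. The Catalan number equal to 58786 is C_11.

11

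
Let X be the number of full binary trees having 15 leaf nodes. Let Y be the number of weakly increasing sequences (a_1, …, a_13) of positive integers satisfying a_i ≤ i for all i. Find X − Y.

Full binary trees with 15 leaves have 15−1 = 14 internal nodes, so there are C_14 of them. So X = C_14 = 2674440.
Such sub-staircase sequences of length n are counted by C_n; here n = 13. So Y = C_13 = 742900.
X − Y = 2674440 − 742900 = 1931540.

1931540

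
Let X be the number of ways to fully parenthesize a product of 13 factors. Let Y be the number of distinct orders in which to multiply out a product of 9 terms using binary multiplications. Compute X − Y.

Ways to associate a product of 13 factors correspond to binary trees on 13 leaves, so the count is C_12. So X = C_12 = 208012.
Parenthesizations of m factors correspond to full binary trees with m leaves, counted by C_{m−1}; m = 9 gives C_8. So Y = C_8 = 1430.
X − Y = 208012 − 1430 = 206582.

206582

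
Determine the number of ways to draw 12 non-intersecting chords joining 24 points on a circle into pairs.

208012

Pairing 24 circle points by 12 non-crossing chords gives C_12 matchings.
C_12 = C(24,12)/13 = 2704156/13 = 208012.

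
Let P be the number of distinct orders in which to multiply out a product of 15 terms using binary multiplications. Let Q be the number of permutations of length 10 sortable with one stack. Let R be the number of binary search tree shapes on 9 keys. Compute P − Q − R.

2652782

Ways to associate a product of 15 factors correspond to binary trees on 15 leaves, so the count is C_14. So P = C_14 = 2674440.
By Knuth's characterisation, the stack-sortable permutations of length 10 are the 231-avoiders, numbering C_10. So Q = C_10 = 16796.
Rooted binary trees with 9 nodes (each child slot possibly empty) number C_9. So R = C_9 = 4862.
P − Q − R = 2674440 − 16796 − 4862 = 2652782.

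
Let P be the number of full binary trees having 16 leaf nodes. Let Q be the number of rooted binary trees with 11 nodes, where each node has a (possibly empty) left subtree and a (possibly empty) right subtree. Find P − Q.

9636059

Full binary trees with 16 leaves have 16−1 = 15 internal nodes, so there are C_15 of them. So P = C_15 = 9694845.
Rooted binary trees with 11 nodes (each child slot possibly empty) number C_11. So Q = C_11 = 58786.
P − Q = 9694845 − 58786 = 9636059.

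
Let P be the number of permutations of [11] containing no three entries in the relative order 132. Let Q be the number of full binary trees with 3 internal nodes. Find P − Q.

For any fixed pattern of length 3, the pattern-avoiding permutations of [11] number C_11. So P = C_11 = 58786.
Full binary trees with n internal nodes are counted by C_n; here n = 3. So Q = C_3 = 5.
P − Q = 58786 − 5 = 58781.

58781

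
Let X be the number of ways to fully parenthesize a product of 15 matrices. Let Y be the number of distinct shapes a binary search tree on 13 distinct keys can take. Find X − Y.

1931540

Parenthesizations of m factors correspond to full binary trees with m leaves, counted by C_{m−1}; m = 15 gives C_14. So X = C_14 = 2674440.
Binary trees (left/right distinguished) on n nodes are counted by C_n; here n = 13. So Y = C_13 = 742900.
X − Y = 2674440 − 742900 = 1931540.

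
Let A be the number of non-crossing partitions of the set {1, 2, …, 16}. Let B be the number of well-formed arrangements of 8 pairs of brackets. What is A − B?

The non-crossing partitions of [16] form a lattice of size C_16. So A = C_16 = 35357670.
Balanced strings of n pairs of brackets are counted by C_n; here n = 8. So B = C_8 = 1430.
A − B = 35357670 − 1430 = 35356240.

35356240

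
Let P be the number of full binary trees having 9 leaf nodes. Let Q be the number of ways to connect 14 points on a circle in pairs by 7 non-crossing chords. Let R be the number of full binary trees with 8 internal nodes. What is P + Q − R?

429

Full binary trees with 9 leaves have 9−1 = 8 internal nodes, so there are C_8 of them. So P = C_8 = 1430.
Pairing 14 circle points by 7 non-crossing chords gives C_7 matchings. So Q = C_7 = 429.
The number of full binary trees on 8 internal nodes is the Catalan number C_8. So R = C_8 = 1430.
P + Q − R = 1430 + 429 − 1430 = 429.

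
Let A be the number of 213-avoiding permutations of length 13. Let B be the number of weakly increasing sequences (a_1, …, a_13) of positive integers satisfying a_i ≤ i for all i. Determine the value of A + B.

Permutations of [n] avoiding any single length-3 pattern are counted by C_n; here n = 13. So A = C_13 = 742900.
Weakly increasing sequences with a_i ≤ i biject with Dyck paths of semilength 13, so there are C_13. So B = C_13 = 742900.
A + B = 742900 + 742900 = 1485800.

1485800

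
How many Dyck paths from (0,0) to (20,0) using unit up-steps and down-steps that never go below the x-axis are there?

16796

Dyck paths of semilength n (length 2n) are counted by C_n; here n = 10.
C_10 = C(20,10)/11 = 184756/11 = 16796.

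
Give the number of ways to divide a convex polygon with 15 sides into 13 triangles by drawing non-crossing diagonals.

The number of triangulations of a 15-gon is the Catalan number C_13 (index = sides − 2).
C_13 = C(26,13)/14 = 10400600/14 = 742900.

742900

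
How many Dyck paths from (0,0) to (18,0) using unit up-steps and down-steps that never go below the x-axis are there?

4862

A Dyck path with 9 up-steps and 9 down-steps has semilength 9, so there are C_9 of them.
C_9 = C(18,9)/10 = 48620/10 = 4862.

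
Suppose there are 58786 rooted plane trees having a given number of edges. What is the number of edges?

11

Rooted ordered trees with n edges are counted by C_n. The Catalan number equal to 58786 is C_11.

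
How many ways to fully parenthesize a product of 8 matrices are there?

Bracketing 8 factors into binary products is counted by C_{8−1} = C_7.
C_7 = C_6 · 2(2·6+1)/(6+2) = 132 · 26/8 = 429.

429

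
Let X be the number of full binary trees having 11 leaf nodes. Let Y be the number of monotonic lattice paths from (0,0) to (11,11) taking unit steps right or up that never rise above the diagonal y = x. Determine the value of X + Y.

75582

Full binary trees with 11 leaves have 11−1 = 10 internal nodes, so there are C_10 of them. So X = C_10 = 16796.
Sub-diagonal monotone paths from (0,0) to (11,11) biject with Dyck paths of semilength 11, giving C_11. So Y = C_11 = 58786.
X + Y = 16796 + 58786 = 75582.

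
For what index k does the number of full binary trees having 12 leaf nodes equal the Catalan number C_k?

Full binary trees with 12 leaves have 12−1 = 11 internal nodes, so there are C_11 of them.

11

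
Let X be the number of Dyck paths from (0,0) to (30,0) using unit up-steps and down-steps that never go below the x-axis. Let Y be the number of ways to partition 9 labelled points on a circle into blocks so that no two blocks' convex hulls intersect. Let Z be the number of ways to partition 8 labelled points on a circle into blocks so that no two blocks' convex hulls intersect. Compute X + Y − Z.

A Dyck path with 15 up-steps and 15 down-steps has semilength 15, so there are C_15 of them. So X = C_15 = 9694845.
The non-crossing partitions of [9] form a lattice of size C_9. So Y = C_9 = 4862.
The non-crossing partitions of [8] form a lattice of size C_8. So Z = C_8 = 1430.
X + Y − Z = 9694845 + 4862 − 1430 = 9698277.

9698277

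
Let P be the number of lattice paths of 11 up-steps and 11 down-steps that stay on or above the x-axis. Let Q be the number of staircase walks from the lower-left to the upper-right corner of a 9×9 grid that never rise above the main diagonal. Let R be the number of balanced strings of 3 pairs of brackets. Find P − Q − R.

A Dyck path with 11 up-steps and 11 down-steps has semilength 11, so there are C_11 of them. So P = C_11 = 58786.
Monotone paths in an n×n grid that stay weakly below the diagonal are counted by C_n; here n = 9. So Q = C_9 = 4862.
Balanced strings of n pairs of brackets are counted by C_n; here n = 3. So R = C_3 = 5.
P − Q − R = 58786 − 4862 − 5 = 53919.

53919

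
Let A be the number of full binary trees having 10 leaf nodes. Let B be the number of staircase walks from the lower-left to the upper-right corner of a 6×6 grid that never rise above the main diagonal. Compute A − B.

4730

A full binary tree with L leaves has L−1 internal nodes and is counted by C_{L−1}; L = 10 gives C_9. So A = C_9 = 4862.
Monotone paths in an n×n grid that stay weakly below the diagonal are counted by C_n; here n = 6. So B = C_6 = 132.
A − B = 4862 − 132 = 4730.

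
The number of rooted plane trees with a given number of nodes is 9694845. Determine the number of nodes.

Rooted ordered trees on m nodes are counted by C_{m−1}; 9694845 = C_15.
So the index is 15, and the number of nodes is 15 + 1 = 16.

16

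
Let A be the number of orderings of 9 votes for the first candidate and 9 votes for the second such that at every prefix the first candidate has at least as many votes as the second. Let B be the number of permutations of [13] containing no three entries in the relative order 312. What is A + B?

Reading a vote for the leader as '(' and for the other as ')' turns such a sequence into a balanced string of 9 pairs, so the count is C_9. So A = C_9 = 4862.
For any fixed pattern of length 3, the pattern-avoiding permutations of [13] number C_13. So B = C_13 = 742900.
A + B = 4862 + 742900 = 747762.

747762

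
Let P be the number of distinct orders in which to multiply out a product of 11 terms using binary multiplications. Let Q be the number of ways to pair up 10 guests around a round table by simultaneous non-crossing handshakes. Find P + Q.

Bracketing 11 factors into binary products is counted by C_{11−1} = C_10. So P = C_10 = 16796.
Non-crossing handshake pairings of 2n people are counted by C_n; 10 people gives n = 5. So Q = C_5 = 42.
P + Q = 16796 + 42 = 16838.

16838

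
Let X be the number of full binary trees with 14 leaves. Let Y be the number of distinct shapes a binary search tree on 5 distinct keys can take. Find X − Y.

A full binary tree with L leaves has L−1 internal nodes and is counted by C_{L−1}; L = 14 gives C_13. So X = C_13 = 742900.
Rooted binary trees with 5 nodes (each child slot possibly empty) number C_5. So Y = C_5 = 42.
X − Y = 742900 − 42 = 742858.

742858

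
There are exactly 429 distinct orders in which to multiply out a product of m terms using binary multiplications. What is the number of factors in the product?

8

Parenthesizations of m factors are counted by C_{m−1}; 429 = C_7.
So the index is 7, and the number of factors is 7 + 1 = 8.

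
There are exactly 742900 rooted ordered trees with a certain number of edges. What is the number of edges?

Rooted ordered trees with n edges are counted by C_n; 742900 = C_13.

13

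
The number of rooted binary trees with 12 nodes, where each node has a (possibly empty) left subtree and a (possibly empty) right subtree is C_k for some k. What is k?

12

There are C_n binary search tree shapes on n keys; with n = 12 that is C_12.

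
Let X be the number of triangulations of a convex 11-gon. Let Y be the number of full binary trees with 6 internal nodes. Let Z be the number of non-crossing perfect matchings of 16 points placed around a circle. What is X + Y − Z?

3564

Triangulations of a convex m-gon are counted by C_{m−2}; with m = 11 this is C_9. So X = C_9 = 4862.
The number of full binary trees on 6 internal nodes is the Catalan number C_6. So Y = C_6 = 132.
Pairing 16 circle points by 8 non-crossing chords gives C_8 matchings. So Z = C_8 = 1430.
X + Y − Z = 4862 + 132 − 1430 = 3564.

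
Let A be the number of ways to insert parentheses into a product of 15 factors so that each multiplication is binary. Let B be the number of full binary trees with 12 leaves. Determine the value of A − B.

Ways to associate a product of 15 factors correspond to binary trees on 15 leaves, so the count is C_14. So A = C_14 = 2674440.
A full binary tree with L leaves has L−1 internal nodes and is counted by C_{L−1}; L = 12 gives C_11. So B = C_11 = 58786.
A − B = 2674440 − 58786 = 2615654.

2615654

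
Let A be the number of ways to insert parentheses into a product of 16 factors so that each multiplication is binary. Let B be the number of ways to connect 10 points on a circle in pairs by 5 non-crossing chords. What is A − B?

Bracketing 16 factors into binary products is counted by C_{16−1} = C_15. So A = C_15 = 9694845.
Non-crossing perfect matchings of 2n points on a circle are counted by C_n; with 10 points, n = 5. So B = C_5 = 42.
A − B = 9694845 − 42 = 9694803.

9694803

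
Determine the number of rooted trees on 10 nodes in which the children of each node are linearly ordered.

4862

Rooted ordered (plane) trees on m nodes have m−1 edges and are counted by C_{m−1}; m = 10 gives C_9.
C_9 = C(18,9)/10 = 48620/10 = 4862.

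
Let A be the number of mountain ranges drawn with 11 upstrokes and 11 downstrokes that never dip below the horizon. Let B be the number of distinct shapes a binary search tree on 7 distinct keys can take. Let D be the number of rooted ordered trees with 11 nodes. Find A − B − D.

A Dyck path with 11 up-steps and 11 down-steps has semilength 11, so there are C_11 of them. So A = C_11 = 58786.
Rooted binary trees with 7 nodes (each child slot possibly empty) number C_7. So B = C_7 = 429.
Rooted ordered (plane) trees on m nodes have m−1 edges and are counted by C_{m−1}; m = 11 gives C_10. So D = C_10 = 16796.
A − B − D = 58786 − 429 − 16796 = 41561.

41561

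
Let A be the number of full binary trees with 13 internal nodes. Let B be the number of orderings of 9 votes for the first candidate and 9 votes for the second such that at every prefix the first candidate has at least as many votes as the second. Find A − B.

The number of full binary trees on 13 internal nodes is the Catalan number C_13. So A = C_13 = 742900.
Reading a vote for the leader as '(' and for the other as ')' turns such a sequence into a balanced string of 9 pairs, so the count is C_9. So B = C_9 = 4862.
A − B = 742900 − 4862 = 738038.

738038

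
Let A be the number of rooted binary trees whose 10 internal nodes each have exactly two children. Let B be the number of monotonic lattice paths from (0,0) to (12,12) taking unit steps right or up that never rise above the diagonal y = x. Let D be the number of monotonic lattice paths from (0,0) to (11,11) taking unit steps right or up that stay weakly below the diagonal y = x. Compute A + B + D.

283594

Full binary trees with n internal nodes are counted by C_n; here n = 10. So A = C_10 = 16796.
Monotone paths in an n×n grid that stay weakly below the diagonal are counted by C_n; here n = 12. So B = C_12 = 208012.
Monotone paths in an n×n grid that stay weakly below the diagonal are counted by C_n; here n = 11. So D = C_11 = 58786.
A + B + D = 16796 + 208012 + 58786 = 283594.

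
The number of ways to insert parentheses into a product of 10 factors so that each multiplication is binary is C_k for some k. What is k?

Ways to associate a product of 10 factors correspond to binary trees on 10 leaves, so the count is C_9.

9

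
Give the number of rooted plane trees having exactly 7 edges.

429

Rooted ordered trees with n edges are counted by C_n; here n = 7.
C_7 = 429.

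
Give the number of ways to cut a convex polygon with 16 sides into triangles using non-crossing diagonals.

2674440

Triangulations of a convex m-gon are counted by C_{m−2}; with m = 16 this is C_14.
C_14 = C_13 · 2(2·13+1)/(13+2) = 742900 · 54/15 = 2674440.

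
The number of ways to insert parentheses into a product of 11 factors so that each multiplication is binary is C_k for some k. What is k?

Bracketing 11 factors into binary products is counted by C_{11−1} = C_10.

10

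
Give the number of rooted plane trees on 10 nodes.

4862

A rooted plane tree on 10 nodes has 9 edges, and such trees are counted by C_9.
C_9 = C_8 · 2(2·8+1)/(8+2) = 1430 · 34/10 = 4862.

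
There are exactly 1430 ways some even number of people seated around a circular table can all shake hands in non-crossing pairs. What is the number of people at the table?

16

Non-crossing handshake pairings of 2n people are counted by C_n, and C_8 = 1430.
So n = 8, and there are 2n = 16 people.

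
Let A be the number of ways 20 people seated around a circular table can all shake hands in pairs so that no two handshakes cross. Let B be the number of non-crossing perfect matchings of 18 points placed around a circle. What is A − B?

With 20 = 2·10 people, non-crossing handshake pairings are non-crossing perfect matchings on a circle, counted by C_10. So A = C_10 = 16796.
Pairing 18 circle points by 9 non-crossing chords gives C_9 matchings. So B = C_9 = 4862.
A − B = 16796 − 4862 = 11934.

11934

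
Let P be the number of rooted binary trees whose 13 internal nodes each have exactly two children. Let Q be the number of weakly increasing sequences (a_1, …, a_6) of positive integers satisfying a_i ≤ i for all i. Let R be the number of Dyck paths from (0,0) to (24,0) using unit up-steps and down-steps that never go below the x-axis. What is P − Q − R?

534756

The number of full binary trees on 13 internal nodes is the Catalan number C_13. So P = C_13 = 742900.
Such sub-staircase sequences of length n are counted by C_n; here n = 6. So Q = C_6 = 132.
Paths of 12 up- and 12 down-steps that never dip below the axis are Dyck paths; their count is C_12. So R = C_12 = 208012.
P − Q − R = 742900 − 132 − 208012 = 534756.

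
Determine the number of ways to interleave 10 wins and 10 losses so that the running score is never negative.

16796

Reading a vote for the leader as '(' and for the other as ')' turns such a sequence into a balanced string of 10 pairs, so the count is C_10.
C_10 = C(20,10)/11 = 184756/11 = 16796.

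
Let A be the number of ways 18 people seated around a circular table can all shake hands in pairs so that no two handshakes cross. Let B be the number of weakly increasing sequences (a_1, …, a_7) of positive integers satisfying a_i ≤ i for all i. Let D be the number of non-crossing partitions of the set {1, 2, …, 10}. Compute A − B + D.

21229

Non-crossing handshake pairings of 2n people are counted by C_n; 18 people gives n = 9. So A = C_9 = 4862.
Weakly increasing sequences with a_i ≤ i biject with Dyck paths of semilength 7, so there are C_7. So B = C_7 = 429.
The non-crossing partitions of [10] form a lattice of size C_10. So D = C_10 = 16796.
A − B + D = 4862 − 429 + 16796 = 21229.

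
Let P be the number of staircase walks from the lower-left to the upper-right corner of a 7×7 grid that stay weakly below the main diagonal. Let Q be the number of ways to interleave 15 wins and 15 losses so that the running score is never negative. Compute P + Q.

9695274

Monotone paths in an n×n grid that stay weakly below the diagonal are counted by C_n; here n = 7. So P = C_7 = 429.
Reading a vote for the leader as '(' and for the other as ')' turns such a sequence into a balanced string of 15 pairs, so the count is C_15. So Q = C_15 = 9694845.
P + Q = 429 + 9694845 = 9695274.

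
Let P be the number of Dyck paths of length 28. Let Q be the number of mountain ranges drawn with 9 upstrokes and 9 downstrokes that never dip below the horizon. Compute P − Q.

2669578

A Dyck path with 14 up-steps and 14 down-steps has semilength 14, so there are C_14 of them. So P = C_14 = 2674440.
Paths of 9 up- and 9 down-steps that never dip below the axis are Dyck paths; their count is C_9. So Q = C_9 = 4862.
P − Q = 2674440 − 4862 = 2669578.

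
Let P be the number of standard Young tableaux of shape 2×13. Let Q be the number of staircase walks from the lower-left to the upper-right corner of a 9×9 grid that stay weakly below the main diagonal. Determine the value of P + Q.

Standard Young tableaux of shape 2×n are counted by C_n; here n = 13. So P = C_13 = 742900.
Sub-diagonal monotone paths from (0,0) to (9,9) biject with Dyck paths of semilength 9, giving C_9. So Q = C_9 = 4862.
P + Q = 742900 + 4862 = 747762.

747762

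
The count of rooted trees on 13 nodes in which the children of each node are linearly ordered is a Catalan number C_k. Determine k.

A rooted plane tree on 13 nodes has 12 edges, and such trees are counted by C_12.

12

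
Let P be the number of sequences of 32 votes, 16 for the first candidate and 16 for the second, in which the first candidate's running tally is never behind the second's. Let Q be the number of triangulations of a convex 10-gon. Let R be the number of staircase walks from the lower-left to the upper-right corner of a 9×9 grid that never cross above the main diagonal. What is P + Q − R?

Reading a vote for the leader as '(' and for the other as ')' turns such a sequence into a balanced string of 16 pairs, so the count is C_16. So P = C_16 = 35357670.
A convex 10-gon is triangulated into 8 triangles, and the number of such triangulations is the Catalan number C_{10−2} = C_8. So Q = C_8 = 1430.
Sub-diagonal monotone paths from (0,0) to (9,9) biject with Dyck paths of semilength 9, giving C_9. So R = C_9 = 4862.
P + Q − R = 35357670 + 1430 − 4862 = 35354238.

35354238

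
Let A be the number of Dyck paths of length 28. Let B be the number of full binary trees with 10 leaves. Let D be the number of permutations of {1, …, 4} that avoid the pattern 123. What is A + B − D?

2679288

Paths of 14 up- and 14 down-steps that never dip below the axis are Dyck paths; their count is C_14. So A = C_14 = 2674440.
Full binary trees with 10 leaves have 10−1 = 9 internal nodes, so there are C_9 of them. So B = C_9 = 4862.
Permutations of [n] avoiding any single length-3 pattern are counted by C_n; here n = 4. So D = C_4 = 14.
A + B − D = 2674440 + 4862 − 14 = 2679288.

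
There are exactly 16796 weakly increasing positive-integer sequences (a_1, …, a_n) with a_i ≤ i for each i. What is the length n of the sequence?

Such sub-staircase sequences of length n are counted by C_n. The Catalan number equal to 16796 is C_10.

10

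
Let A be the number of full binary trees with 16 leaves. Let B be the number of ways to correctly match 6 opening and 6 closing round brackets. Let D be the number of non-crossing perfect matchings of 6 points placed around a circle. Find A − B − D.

9694708

A full binary tree with L leaves has L−1 internal nodes and is counted by C_{L−1}; L = 16 gives C_15. So A = C_15 = 9694845.
Balanced strings of n pairs of brackets are counted by C_n; here n = 6. So B = C_6 = 132.
Pairing 6 circle points by 3 non-crossing chords gives C_3 matchings. So D = C_3 = 5.
A − B − D = 9694845 − 132 − 5 = 9694708.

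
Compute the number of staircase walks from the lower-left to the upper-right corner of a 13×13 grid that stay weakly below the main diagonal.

Sub-diagonal monotone paths from (0,0) to (13,13) biject with Dyck paths of semilength 13, giving C_13.
C_13 = C_12 · 2(2·12+1)/(12+2) = 208012 · 50/14 = 742900.

742900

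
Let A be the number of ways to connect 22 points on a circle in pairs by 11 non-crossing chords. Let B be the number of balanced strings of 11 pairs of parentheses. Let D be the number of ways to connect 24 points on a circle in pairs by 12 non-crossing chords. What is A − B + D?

208012

Non-crossing perfect matchings of 2n points on a circle are counted by C_n; with 22 points, n = 11. So A = C_11 = 58786.
With 11 pairs the number of balanced bracket strings is the Catalan number C_11. So B = C_11 = 58786.
Non-crossing perfect matchings of 2n points on a circle are counted by C_n; with 24 points, n = 12. So D = C_12 = 208012.
A − B + D = 58786 − 58786 + 208012 = 208012.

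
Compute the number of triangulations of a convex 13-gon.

The number of triangulations of a 13-gon is the Catalan number C_11 (index = sides − 2).
C_11 = C(22,11)/12 = 705432/12 = 58786.

58786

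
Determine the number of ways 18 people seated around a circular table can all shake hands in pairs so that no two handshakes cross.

4862

With 18 = 2·9 people, non-crossing handshake pairings are non-crossing perfect matchings on a circle, counted by C_9.
C_9 = 4862.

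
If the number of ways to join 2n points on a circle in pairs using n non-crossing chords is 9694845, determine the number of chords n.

15

Non-crossing pairings of 2n points on a circle are counted by C_n, and C_15 = 9694845.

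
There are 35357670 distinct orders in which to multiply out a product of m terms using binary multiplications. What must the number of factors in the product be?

17

Parenthesizations of m factors are counted by C_{m−1}, and C_16 = 35357670.
So the index is 16, and the number of factors is 16 + 1 = 17.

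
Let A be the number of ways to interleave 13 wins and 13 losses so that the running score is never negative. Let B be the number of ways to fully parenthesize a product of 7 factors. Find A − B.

Ballot sequences with n votes each where one side never trails are Dyck words, counted by C_n; here n = 13. So A = C_13 = 742900.
Parenthesizations of m factors correspond to full binary trees with m leaves, counted by C_{m−1}; m = 7 gives C_6. So B = C_6 = 132.
A − B = 742900 − 132 = 742768.

742768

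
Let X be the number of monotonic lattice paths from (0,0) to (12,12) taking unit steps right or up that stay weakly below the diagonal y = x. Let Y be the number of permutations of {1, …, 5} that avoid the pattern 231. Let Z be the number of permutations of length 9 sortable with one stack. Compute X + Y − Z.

Monotone paths in an n×n grid that stay weakly below the diagonal are counted by C_n; here n = 12. So X = C_12 = 208012.
For any fixed pattern of length 3, the pattern-avoiding permutations of [5] number C_5. So Y = C_5 = 42.
Stack-sortable permutations are exactly the 231-avoiding ones, counted by C_n; here n = 9. So Z = C_9 = 4862.
X + Y − Z = 208012 + 42 − 4862 = 203192.

203192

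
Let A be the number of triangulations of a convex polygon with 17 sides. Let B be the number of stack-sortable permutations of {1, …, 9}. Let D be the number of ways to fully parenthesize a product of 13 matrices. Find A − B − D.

Triangulations of a convex m-gon are counted by C_{m−2}; with m = 17 this is C_15. So A = C_15 = 9694845.
By Knuth's characterisation, the stack-sortable permutations of length 9 are the 231-avoiders, numbering C_9. So B = C_9 = 4862.
Parenthesizations of m factors correspond to full binary trees with m leaves, counted by C_{m−1}; m = 13 gives C_12. So D = C_12 = 208012.
A − B − D = 9694845 − 4862 − 208012 = 9481971.

9481971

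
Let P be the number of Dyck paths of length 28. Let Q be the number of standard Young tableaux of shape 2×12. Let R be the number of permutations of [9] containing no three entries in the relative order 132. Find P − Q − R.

2461566

Paths of 14 up- and 14 down-steps that never dip below the axis are Dyck paths; their count is C_14. So P = C_14 = 2674440.
Standard Young tableaux of shape 2×n are counted by C_n; here n = 12. So Q = C_12 = 208012.
Permutations of [n] avoiding any single length-3 pattern are counted by C_n; here n = 9. So R = C_9 = 4862.
P − Q − R = 2674440 − 208012 − 4862 = 2461566.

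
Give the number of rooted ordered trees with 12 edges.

Rooted ordered trees with n edges are counted by C_n; here n = 12.
C_12 = 208012.

208012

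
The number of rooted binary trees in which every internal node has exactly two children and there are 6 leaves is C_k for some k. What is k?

Full binary trees with 6 leaves have 6−1 = 5 internal nodes, so there are C_5 of them.

5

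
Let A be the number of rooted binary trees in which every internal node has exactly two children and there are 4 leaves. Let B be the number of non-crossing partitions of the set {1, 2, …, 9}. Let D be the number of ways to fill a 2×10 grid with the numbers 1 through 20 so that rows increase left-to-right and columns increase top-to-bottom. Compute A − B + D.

Full binary trees with 4 leaves have 4−1 = 3 internal nodes, so there are C_3 of them. So A = C_3 = 5.
The non-crossing partitions of [9] form a lattice of size C_9. So B = C_9 = 4862.
By the hook-length formula (or a Dyck-path bijection), SYT of shape 2×10 number C_10. So D = C_10 = 16796.
A − B + D = 5 − 4862 + 16796 = 11939.

11939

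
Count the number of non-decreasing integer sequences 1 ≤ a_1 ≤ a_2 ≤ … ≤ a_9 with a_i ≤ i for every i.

4862

Such sub-staircase sequences of length n are counted by C_n; here n = 9.
C_9 = C(18,9)/10 = 48620/10 = 4862.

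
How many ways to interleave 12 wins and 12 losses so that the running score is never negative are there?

208012

Ballot sequences with n votes each where one side never trails are Dyck words, counted by C_n; here n = 12.
C_12 = C(24,12)/13 = 2704156/13 = 208012.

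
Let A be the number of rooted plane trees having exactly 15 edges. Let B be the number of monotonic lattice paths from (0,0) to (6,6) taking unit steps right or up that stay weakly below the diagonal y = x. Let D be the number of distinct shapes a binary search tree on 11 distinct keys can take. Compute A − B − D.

9635927

A rooted plane tree with 15 edges has 16 nodes, and the count is C_15. So A = C_15 = 9694845.
Sub-diagonal monotone paths from (0,0) to (6,6) biject with Dyck paths of semilength 6, giving C_6. So B = C_6 = 132.
Rooted binary trees with 11 nodes (each child slot possibly empty) number C_11. So D = C_11 = 58786.
A − B − D = 9694845 − 132 − 58786 = 9635927.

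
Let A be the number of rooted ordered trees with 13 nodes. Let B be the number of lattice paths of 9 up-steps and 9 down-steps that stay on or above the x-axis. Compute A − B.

Rooted ordered (plane) trees on m nodes have m−1 edges and are counted by C_{m−1}; m = 13 gives C_12. So A = C_12 = 208012.
A Dyck path with 9 up-steps and 9 down-steps has semilength 9, so there are C_9 of them. So B = C_9 = 4862.
A − B = 208012 − 4862 = 203150.

203150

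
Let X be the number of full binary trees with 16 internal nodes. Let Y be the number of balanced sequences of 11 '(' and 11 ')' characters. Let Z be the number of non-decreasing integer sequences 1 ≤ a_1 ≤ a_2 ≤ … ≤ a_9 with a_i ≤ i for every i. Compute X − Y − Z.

35294022

The number of full binary trees on 16 internal nodes is the Catalan number C_16. So X = C_16 = 35357670.
With 11 pairs the number of balanced bracket strings is the Catalan number C_11. So Y = C_11 = 58786.
Weakly increasing sequences with a_i ≤ i biject with Dyck paths of semilength 9, so there are C_9. So Z = C_9 = 4862.
X − Y − Z = 35357670 − 58786 − 4862 = 35294022.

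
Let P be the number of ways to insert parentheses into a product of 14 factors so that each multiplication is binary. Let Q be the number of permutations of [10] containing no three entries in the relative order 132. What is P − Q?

Ways to associate a product of 14 factors correspond to binary trees on 14 leaves, so the count is C_13. So P = C_13 = 742900.
For any fixed pattern of length 3, the pattern-avoiding permutations of [10] number C_10. So Q = C_10 = 16796.
P − Q = 742900 − 16796 = 726104.

726104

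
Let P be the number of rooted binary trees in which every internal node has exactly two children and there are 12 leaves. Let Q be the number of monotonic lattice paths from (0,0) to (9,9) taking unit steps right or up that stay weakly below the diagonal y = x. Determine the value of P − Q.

53924

A full binary tree with L leaves has L−1 internal nodes and is counted by C_{L−1}; L = 12 gives C_11. So P = C_11 = 58786.
Sub-diagonal monotone paths from (0,0) to (9,9) biject with Dyck paths of semilength 9, giving C_9. So Q = C_9 = 4862.
P − Q = 58786 − 4862 = 53924.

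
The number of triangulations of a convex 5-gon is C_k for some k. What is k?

The number of triangulations of a 5-gon is the Catalan number C_3 (index = sides − 2).

3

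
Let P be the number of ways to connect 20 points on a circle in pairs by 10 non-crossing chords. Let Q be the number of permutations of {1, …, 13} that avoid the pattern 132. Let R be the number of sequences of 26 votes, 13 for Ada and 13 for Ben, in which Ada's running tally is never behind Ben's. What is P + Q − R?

16796

Pairing 20 circle points by 10 non-crossing chords gives C_10 matchings. So P = C_10 = 16796.
For any fixed pattern of length 3, the pattern-avoiding permutations of [13] number C_13. So Q = C_13 = 742900.
Ballot sequences with n votes each where one side never trails are Dyck words, counted by C_n; here n = 13. So R = C_13 = 742900.
P + Q − R = 16796 + 742900 − 742900 = 16796.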